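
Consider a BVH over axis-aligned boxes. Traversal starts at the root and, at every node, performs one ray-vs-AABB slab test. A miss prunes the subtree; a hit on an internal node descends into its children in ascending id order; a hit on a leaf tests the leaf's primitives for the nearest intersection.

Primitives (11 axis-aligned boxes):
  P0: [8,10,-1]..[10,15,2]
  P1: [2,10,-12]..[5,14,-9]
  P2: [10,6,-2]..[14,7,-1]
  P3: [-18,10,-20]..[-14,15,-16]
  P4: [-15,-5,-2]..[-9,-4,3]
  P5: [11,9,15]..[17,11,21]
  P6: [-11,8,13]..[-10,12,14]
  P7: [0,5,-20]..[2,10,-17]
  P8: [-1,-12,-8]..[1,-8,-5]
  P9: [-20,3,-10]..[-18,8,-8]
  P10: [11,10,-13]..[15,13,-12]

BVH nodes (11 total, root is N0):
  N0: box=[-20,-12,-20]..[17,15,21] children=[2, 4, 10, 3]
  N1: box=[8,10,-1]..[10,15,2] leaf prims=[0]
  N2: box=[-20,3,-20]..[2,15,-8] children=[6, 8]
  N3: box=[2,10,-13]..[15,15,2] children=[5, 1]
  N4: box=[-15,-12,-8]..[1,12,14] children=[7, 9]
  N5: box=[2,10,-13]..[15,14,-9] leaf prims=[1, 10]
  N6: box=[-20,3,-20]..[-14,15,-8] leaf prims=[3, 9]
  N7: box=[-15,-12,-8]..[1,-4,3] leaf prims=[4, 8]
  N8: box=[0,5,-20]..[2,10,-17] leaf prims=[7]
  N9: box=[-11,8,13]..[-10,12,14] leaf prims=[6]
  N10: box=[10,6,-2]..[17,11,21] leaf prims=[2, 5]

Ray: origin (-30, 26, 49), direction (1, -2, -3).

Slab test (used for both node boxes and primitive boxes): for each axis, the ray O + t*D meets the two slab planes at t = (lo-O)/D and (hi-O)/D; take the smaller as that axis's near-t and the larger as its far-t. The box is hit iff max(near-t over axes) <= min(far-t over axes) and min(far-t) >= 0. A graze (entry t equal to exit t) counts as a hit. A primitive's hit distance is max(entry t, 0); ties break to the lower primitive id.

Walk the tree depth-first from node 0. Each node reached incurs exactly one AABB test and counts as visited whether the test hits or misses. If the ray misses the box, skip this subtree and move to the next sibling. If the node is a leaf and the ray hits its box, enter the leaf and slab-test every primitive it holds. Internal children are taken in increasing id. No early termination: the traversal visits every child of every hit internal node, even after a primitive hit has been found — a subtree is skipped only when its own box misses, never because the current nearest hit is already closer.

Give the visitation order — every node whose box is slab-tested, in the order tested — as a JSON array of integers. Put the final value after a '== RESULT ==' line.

Trace the traversal:
N0 x:[10,47] y:[11/2,19] z:[28/3,23] -> hit [10,19], descend [2, 3, 4, 10]
  N2 x:[10,32] y:[11/2,23/2] z:[19,23] -> miss, prune
  N3 x:[32,45] y:[11/2,8] z:[47/3,62/3] -> miss, prune
  N4 x:[15,31] y:[7,19] z:[35/3,19] -> hit [15,19], descend [7, 9]
    N7 x:[15,31] y:[15,19] z:[46/3,19] -> hit [46/3,19] leaf, test {P4@t=46/3, P8(miss)}
    N9 x:[19,20] y:[7,9] z:[35/3,12] -> miss, prune
  N10 x:[40,47] y:[15/2,10] z:[28/3,17] -> miss, prune

Summary -> nodes [0, 2, 3, 4, 7, 9, 10]; box-tests=7; leaf-entries=1; first=P4

== RESULT ==
[0, 2, 3, 4, 7, 9, 10]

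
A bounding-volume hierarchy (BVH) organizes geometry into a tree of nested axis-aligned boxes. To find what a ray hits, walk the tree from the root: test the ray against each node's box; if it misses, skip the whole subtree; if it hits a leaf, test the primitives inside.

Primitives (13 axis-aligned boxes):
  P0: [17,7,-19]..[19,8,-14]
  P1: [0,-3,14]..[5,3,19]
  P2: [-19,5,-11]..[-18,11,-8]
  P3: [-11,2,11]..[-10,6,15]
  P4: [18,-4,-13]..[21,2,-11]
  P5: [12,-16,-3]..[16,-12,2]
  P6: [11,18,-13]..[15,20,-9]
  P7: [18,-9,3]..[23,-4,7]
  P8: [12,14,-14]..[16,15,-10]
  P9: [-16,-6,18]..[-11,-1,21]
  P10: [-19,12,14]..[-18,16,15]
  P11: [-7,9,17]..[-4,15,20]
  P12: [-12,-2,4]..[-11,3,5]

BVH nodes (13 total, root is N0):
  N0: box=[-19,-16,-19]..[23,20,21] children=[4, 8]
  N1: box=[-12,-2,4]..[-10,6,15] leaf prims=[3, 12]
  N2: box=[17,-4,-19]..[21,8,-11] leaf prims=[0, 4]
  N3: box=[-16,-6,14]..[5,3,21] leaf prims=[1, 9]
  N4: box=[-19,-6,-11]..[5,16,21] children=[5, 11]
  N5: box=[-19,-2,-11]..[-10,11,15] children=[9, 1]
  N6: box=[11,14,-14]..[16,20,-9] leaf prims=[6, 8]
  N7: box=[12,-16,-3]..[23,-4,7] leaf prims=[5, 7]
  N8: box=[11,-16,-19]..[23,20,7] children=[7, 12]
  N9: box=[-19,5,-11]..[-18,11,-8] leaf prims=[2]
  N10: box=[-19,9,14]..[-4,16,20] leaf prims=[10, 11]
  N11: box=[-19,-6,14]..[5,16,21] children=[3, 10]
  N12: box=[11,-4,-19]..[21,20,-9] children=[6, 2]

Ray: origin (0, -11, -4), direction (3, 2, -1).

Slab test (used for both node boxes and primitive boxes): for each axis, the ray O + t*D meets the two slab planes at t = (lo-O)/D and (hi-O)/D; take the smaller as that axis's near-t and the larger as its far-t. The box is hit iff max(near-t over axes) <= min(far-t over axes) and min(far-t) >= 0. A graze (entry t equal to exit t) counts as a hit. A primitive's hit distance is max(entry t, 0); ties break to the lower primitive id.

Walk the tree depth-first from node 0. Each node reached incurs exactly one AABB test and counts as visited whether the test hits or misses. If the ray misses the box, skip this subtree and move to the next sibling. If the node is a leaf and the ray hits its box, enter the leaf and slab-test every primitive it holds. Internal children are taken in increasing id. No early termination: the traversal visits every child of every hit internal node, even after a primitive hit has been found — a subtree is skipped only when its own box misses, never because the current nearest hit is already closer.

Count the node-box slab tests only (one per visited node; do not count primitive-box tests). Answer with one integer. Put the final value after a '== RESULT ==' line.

Trace the traversal:
N0 x:[-19/3,23/3] y:[-5/2,31/2] z:[-25,15] -> hit [-5/2,23/3], descend [4, 8]
  N4 x:[-19/3,5/3] y:[5/2,27/2] z:[-25,7] -> miss, prune
  N8 x:[11/3,23/3] y:[-5/2,31/2] z:[-11,15] -> hit [11/3,23/3], descend [7, 12]
    N7 x:[4,23/3] y:[-5/2,7/2] z:[-11,-1] -> miss, prune
    N12 x:[11/3,7] y:[7/2,31/2] z:[5,15] -> hit [5,7], descend [2, 6]
      N2 x:[17/3,7] y:[7/2,19/2] z:[7,15] -> hit [7,7] leaf, test {P0(miss), P4(miss)}
      N6 x:[11/3,16/3] y:[25/2,31/2] z:[5,10] -> miss, prune

order=[0, 4, 8, 7, 12, 2, 6]  |boxes|=7  |leaves|=1  hit=miss

== RESULT ==
7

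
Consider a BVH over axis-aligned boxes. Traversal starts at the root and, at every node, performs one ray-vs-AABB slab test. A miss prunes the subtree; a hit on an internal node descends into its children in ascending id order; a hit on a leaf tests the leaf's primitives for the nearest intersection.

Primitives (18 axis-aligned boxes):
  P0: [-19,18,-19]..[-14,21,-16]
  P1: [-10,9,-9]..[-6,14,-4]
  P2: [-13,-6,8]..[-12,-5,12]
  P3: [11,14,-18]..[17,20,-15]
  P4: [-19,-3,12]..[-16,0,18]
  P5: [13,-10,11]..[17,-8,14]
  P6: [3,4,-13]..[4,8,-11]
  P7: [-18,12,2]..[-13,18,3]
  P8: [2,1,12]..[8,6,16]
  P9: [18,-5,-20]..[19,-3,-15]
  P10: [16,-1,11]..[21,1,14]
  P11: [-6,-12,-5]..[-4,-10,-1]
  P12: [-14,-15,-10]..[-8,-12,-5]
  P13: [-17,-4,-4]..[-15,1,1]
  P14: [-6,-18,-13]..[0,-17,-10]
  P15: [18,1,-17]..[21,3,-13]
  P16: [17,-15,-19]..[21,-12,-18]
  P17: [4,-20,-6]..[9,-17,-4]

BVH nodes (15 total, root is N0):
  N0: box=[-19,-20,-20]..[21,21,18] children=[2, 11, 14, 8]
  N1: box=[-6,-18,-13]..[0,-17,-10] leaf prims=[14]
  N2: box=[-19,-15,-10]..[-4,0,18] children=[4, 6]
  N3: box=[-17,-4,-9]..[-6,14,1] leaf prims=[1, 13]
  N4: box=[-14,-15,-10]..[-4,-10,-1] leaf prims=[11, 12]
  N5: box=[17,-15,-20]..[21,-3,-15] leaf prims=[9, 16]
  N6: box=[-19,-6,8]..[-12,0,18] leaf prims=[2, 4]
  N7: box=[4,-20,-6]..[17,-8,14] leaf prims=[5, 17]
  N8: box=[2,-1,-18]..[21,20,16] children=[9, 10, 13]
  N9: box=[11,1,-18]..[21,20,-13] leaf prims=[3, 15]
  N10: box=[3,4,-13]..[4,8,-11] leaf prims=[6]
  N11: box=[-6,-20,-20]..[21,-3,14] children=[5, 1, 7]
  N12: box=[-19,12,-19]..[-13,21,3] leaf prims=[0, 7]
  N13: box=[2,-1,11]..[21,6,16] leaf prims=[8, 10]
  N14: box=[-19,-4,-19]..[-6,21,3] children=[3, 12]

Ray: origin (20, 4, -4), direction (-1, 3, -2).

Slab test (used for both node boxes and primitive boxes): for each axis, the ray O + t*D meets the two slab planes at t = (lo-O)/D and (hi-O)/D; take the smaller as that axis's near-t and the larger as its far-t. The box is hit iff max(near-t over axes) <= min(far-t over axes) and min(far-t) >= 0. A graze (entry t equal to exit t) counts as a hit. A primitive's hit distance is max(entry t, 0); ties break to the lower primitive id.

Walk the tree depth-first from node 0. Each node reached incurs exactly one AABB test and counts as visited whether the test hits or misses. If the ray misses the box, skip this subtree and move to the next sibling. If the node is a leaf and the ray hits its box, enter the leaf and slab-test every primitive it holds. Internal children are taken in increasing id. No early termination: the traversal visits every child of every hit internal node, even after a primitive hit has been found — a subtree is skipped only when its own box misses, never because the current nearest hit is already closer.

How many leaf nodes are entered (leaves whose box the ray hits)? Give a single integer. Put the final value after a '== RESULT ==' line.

Trace the traversal:
N0 x:[-1,39] y:[-8,17/3] z:[-11,8] -> hit [-1,17/3], descend [2, 8, 11, 14]
  N2 x:[24,39] y:[-19/3,-4/3] z:[-11,3] -> miss, prune
  N8 x:[-1,18] y:[-5/3,16/3] z:[-10,7] -> hit [-1,16/3], descend [9, 10, 13]
    N9 x:[-1,9] y:[-1,16/3] z:[9/2,7] -> hit [9/2,16/3] leaf, test {P3(miss), P15(miss)}
    N10 x:[16,17] y:[0,4/3] z:[7/2,9/2] -> miss, prune
    N13 x:[-1,18] y:[-5/3,2/3] z:[-10,-15/2] -> miss, prune
  N11 x:[-1,26] y:[-8,-7/3] z:[-9,8] -> miss, prune
  N14 x:[26,39] y:[-8/3,17/3] z:[-7/2,15/2] -> miss, prune

order=[0, 2, 8, 9, 10, 13, 11, 14]  |boxes|=8  |leaves|=1  hit=miss

== RESULT ==
1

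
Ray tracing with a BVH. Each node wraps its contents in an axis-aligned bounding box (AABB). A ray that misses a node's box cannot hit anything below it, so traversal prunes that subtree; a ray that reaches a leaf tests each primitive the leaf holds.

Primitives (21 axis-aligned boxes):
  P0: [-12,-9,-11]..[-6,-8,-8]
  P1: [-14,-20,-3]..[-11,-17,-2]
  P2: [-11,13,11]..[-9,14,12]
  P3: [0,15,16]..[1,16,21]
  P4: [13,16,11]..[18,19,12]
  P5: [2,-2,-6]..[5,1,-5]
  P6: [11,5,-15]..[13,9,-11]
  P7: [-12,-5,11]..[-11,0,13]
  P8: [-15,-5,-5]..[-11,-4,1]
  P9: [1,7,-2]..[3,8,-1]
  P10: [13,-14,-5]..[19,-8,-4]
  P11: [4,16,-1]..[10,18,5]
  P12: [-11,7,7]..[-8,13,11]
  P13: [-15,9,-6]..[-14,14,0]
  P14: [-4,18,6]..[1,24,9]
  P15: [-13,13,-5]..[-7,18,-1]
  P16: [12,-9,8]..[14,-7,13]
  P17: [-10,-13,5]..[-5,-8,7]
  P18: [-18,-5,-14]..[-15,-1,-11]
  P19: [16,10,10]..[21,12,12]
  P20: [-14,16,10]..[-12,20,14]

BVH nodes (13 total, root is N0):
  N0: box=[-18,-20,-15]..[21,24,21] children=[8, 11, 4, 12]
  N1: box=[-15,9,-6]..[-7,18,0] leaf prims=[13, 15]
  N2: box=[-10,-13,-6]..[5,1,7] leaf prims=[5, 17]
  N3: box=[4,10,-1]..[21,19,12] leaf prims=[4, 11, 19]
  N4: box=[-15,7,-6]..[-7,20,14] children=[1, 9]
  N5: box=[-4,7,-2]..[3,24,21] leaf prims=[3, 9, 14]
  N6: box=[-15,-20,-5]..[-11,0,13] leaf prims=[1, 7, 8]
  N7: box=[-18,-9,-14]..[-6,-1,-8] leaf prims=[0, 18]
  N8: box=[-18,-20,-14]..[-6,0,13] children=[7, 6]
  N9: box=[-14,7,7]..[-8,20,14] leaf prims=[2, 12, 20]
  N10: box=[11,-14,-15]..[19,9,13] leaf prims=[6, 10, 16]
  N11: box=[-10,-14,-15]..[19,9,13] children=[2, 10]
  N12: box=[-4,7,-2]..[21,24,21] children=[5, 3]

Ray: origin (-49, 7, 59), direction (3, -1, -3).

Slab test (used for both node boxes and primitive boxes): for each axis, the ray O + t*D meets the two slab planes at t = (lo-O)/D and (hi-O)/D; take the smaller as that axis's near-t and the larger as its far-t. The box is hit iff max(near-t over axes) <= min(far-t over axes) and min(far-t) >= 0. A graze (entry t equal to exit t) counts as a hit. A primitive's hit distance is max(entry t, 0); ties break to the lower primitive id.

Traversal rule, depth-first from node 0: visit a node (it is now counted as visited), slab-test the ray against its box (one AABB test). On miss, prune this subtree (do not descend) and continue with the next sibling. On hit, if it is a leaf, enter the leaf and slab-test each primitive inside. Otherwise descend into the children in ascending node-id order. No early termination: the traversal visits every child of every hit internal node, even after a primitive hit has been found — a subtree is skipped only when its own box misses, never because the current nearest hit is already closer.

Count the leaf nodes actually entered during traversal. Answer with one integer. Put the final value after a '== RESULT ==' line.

Trace the traversal:
N0 x:[31/3,70/3] y:[-17,27] z:[38/3,74/3] -> hit [38/3,70/3], descend [4, 8, 11, 12]
  N4 x:[34/3,14] y:[-13,0] z:[15,65/3] -> miss, prune
  N8 x:[31/3,43/3] y:[7,27] z:[46/3,73/3] -> miss, prune
  N11 x:[13,68/3] y:[-2,21] z:[46/3,74/3] -> hit [46/3,21], descend [2, 10]
    N2 x:[13,18] y:[6,20] z:[52/3,65/3] -> hit [52/3,18] leaf, test {P5(miss), P17(miss)}
    N10 x:[20,68/3] y:[-2,21] z:[46/3,74/3] -> hit [20,21] leaf, test {P6(miss), P10@t=21, P16(miss)}
  N12 x:[15,70/3] y:[-17,0] z:[38/3,61/3] -> miss, prune

7 AABB tests over nodes [0, 4, 8, 11, 2, 10, 12]; 2 leaves entered; closest P10.

== RESULT ==
2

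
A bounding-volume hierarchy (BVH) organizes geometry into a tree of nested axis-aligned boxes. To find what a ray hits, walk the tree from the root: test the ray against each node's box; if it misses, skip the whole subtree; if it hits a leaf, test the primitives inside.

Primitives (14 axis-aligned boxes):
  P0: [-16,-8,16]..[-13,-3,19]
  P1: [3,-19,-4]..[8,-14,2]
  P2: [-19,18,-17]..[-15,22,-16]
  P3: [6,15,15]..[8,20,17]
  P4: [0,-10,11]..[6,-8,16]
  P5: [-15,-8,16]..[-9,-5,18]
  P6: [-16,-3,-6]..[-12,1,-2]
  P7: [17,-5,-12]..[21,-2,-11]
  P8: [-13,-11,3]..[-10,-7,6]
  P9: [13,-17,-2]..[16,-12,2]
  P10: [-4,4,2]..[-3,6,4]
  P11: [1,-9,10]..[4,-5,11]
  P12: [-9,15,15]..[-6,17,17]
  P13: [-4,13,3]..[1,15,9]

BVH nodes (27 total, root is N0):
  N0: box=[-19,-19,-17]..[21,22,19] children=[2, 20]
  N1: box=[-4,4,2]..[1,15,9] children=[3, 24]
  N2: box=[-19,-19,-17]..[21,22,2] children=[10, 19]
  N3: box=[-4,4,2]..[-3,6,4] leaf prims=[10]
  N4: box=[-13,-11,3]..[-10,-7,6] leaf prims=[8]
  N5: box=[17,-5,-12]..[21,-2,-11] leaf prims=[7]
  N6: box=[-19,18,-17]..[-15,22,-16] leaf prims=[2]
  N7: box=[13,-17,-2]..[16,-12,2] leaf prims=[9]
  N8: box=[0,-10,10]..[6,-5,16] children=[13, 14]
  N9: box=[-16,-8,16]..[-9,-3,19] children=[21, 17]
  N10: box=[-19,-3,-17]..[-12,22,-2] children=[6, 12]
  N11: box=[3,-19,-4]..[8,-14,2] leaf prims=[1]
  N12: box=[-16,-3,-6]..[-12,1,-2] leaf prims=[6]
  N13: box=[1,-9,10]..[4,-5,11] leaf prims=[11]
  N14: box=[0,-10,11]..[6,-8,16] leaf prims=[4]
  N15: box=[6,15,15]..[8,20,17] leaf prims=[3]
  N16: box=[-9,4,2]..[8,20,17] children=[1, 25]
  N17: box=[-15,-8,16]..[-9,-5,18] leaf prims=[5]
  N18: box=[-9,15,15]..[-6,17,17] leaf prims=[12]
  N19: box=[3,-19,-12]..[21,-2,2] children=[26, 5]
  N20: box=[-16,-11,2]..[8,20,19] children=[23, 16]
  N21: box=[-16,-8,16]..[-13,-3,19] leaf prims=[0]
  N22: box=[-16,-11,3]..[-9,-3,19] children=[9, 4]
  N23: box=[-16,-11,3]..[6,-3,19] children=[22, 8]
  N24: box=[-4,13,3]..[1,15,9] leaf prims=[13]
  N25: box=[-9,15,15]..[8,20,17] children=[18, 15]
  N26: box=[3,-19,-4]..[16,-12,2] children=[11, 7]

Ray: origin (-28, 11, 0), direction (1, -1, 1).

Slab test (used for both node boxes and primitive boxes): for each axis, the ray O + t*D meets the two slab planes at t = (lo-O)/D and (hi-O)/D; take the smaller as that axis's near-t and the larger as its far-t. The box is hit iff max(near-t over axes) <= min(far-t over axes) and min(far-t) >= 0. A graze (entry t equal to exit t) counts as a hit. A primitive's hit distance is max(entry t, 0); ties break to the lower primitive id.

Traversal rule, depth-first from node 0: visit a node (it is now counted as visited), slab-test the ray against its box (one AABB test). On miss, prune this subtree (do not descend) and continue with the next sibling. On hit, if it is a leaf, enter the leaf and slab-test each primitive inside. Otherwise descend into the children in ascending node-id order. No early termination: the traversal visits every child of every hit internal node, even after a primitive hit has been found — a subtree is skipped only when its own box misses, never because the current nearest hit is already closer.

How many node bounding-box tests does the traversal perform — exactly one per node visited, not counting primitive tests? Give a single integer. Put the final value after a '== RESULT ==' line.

Walk:
N0 x:[9,49] y:[-11,30] z:[-17,19] -> hit [9,19], descend [2, 20]
  N2 x:[9,49] y:[-11,30] z:[-17,2] -> miss, prune
  N20 x:[12,36] y:[-9,22] z:[2,19] -> hit [12,19], descend [16, 23]
    N16 x:[19,36] y:[-9,7] z:[2,17] -> miss, prune
    N23 x:[12,34] y:[14,22] z:[3,19] -> hit [14,19], descend [8, 22]
      N8 x:[28,34] y:[16,21] z:[10,16] -> miss, prune
      N22 x:[12,19] y:[14,22] z:[3,19] -> hit [14,19], descend [4, 9]
        N4 x:[15,18] y:[18,22] z:[3,6] -> miss, prune
        N9 x:[12,19] y:[14,19] z:[16,19] -> hit [16,19], descend [17, 21]
          N17 x:[13,19] y:[16,19] z:[16,18] -> hit [16,18] leaf, test {P5@t=16}
          N21 x:[12,15] y:[14,19] z:[16,19] -> miss, prune

Summary -> nodes [0, 2, 20, 16, 23, 8, 22, 4, 9, 17, 21]; box-tests=11; leaf-entries=1; first=P5

== RESULT ==
11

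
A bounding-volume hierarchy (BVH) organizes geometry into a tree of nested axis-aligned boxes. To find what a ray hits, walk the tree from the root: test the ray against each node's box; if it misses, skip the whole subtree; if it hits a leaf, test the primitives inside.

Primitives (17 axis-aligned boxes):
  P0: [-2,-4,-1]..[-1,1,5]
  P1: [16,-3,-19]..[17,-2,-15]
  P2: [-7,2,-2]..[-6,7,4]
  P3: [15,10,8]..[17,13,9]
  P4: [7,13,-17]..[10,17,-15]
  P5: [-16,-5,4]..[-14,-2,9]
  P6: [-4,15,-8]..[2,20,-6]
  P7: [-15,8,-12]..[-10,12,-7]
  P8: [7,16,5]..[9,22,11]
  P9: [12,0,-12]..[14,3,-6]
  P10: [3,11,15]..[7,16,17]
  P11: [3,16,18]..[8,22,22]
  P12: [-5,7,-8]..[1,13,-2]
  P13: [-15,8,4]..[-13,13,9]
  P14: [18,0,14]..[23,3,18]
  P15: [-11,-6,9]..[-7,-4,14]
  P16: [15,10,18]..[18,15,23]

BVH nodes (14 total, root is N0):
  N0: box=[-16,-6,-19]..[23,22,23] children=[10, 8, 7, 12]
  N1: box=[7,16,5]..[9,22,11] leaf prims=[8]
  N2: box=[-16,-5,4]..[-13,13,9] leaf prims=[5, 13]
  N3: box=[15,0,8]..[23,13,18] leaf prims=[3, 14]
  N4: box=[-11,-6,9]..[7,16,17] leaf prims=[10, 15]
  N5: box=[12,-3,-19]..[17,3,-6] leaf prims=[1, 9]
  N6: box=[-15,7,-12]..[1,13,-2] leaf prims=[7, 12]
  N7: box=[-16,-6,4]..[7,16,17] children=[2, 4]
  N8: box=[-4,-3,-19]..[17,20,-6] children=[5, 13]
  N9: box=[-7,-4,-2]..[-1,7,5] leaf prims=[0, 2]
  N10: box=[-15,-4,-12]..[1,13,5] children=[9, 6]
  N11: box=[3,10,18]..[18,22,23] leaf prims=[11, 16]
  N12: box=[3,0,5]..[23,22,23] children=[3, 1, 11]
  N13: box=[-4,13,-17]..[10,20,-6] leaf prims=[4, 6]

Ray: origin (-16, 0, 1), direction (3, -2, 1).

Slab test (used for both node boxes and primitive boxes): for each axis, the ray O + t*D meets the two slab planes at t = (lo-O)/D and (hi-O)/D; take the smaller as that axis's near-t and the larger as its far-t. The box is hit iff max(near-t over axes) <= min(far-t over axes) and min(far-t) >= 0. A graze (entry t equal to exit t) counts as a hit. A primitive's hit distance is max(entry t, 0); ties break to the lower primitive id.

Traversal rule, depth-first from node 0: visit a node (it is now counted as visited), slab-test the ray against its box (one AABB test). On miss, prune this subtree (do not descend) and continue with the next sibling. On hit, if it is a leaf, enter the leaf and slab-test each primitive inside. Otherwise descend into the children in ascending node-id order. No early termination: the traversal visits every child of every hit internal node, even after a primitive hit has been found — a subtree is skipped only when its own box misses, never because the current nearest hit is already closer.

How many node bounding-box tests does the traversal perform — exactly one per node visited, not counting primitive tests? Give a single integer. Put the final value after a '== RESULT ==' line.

Trace the traversal:
N0 x:[0,13] y:[-11,3] z:[-20,22] -> hit [0,3], descend [7, 8, 10, 12]
  N7 x:[0,23/3] y:[-8,3] z:[3,16] -> hit [3,3], descend [2, 4]
    N2 x:[0,1] y:[-13/2,5/2] z:[3,8] -> miss, prune
    N4 x:[5/3,23/3] y:[-8,3] z:[8,16] -> miss, prune
  N8 x:[4,11] y:[-10,3/2] z:[-20,-7] -> miss, prune
  N10 x:[1/3,17/3] y:[-13/2,2] z:[-13,4] -> hit [1/3,2], descend [6, 9]
    N6 x:[1/3,17/3] y:[-13/2,-7/2] z:[-13,-3] -> miss, prune
    N9 x:[3,5] y:[-7/2,2] z:[-3,4] -> miss, prune
  N12 x:[19/3,13] y:[-11,0] z:[4,22] -> miss, prune

Summary -> nodes [0, 7, 2, 4, 8, 10, 6, 9, 12]; box-tests=9; leaf-entries=0; first=miss

== RESULT ==
9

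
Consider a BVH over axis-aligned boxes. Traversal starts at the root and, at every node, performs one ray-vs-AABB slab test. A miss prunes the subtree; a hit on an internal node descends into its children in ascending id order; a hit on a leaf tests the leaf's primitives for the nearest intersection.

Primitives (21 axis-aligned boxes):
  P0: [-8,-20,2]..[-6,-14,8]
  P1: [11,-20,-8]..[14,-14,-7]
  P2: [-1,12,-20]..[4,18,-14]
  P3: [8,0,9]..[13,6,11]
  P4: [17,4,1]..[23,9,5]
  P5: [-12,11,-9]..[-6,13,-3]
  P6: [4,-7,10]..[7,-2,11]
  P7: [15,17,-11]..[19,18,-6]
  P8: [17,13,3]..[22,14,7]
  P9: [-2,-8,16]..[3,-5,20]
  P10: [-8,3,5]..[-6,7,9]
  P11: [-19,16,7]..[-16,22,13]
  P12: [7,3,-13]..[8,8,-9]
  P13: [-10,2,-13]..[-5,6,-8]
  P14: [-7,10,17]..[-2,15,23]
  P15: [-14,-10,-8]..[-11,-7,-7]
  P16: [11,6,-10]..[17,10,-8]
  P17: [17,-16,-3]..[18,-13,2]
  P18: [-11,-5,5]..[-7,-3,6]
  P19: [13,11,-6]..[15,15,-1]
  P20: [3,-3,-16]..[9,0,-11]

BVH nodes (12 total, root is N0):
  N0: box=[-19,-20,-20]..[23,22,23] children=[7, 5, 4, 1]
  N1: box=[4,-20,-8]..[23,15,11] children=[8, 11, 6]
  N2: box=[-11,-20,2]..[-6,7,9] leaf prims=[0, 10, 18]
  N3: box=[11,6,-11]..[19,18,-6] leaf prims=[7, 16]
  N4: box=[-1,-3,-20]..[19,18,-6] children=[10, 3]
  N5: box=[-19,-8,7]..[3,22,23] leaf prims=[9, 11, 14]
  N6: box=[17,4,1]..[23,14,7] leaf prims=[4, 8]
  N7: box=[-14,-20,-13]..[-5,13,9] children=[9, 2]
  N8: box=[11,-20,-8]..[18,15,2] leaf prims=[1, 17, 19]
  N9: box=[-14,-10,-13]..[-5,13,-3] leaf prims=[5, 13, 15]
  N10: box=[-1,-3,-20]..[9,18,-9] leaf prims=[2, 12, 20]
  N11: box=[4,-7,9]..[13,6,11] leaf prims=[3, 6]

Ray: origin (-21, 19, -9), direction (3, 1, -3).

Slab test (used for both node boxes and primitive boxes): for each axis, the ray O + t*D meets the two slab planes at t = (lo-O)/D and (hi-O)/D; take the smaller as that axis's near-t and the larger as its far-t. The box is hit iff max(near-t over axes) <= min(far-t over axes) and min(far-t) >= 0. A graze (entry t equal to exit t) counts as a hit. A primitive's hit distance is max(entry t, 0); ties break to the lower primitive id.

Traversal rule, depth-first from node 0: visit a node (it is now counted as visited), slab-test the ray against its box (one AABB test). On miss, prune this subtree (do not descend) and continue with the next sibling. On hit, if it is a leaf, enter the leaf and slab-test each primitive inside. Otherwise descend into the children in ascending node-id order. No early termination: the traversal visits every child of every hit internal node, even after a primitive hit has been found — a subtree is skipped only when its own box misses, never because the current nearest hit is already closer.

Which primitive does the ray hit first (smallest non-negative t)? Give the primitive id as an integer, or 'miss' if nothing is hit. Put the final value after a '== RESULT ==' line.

Traverse from the root:
N0 x:[2/3,44/3] y:[-39,3] z:[-32/3,11/3] -> hit [2/3,3], descend [1, 4, 5, 7]
  N1 x:[25/3,44/3] y:[-39,-4] z:[-20/3,-1/3] -> miss, prune
  N4 x:[20/3,40/3] y:[-22,-1] z:[-1,11/3] -> miss, prune
  N5 x:[2/3,8] y:[-27,3] z:[-32/3,-16/3] -> miss, prune
  N7 x:[7/3,16/3] y:[-39,-6] z:[-6,4/3] -> miss, prune

Visited [0, 1, 4, 5, 7]. Tests: 5 box, 0 leaf. Nearest: miss.

== RESULT ==
miss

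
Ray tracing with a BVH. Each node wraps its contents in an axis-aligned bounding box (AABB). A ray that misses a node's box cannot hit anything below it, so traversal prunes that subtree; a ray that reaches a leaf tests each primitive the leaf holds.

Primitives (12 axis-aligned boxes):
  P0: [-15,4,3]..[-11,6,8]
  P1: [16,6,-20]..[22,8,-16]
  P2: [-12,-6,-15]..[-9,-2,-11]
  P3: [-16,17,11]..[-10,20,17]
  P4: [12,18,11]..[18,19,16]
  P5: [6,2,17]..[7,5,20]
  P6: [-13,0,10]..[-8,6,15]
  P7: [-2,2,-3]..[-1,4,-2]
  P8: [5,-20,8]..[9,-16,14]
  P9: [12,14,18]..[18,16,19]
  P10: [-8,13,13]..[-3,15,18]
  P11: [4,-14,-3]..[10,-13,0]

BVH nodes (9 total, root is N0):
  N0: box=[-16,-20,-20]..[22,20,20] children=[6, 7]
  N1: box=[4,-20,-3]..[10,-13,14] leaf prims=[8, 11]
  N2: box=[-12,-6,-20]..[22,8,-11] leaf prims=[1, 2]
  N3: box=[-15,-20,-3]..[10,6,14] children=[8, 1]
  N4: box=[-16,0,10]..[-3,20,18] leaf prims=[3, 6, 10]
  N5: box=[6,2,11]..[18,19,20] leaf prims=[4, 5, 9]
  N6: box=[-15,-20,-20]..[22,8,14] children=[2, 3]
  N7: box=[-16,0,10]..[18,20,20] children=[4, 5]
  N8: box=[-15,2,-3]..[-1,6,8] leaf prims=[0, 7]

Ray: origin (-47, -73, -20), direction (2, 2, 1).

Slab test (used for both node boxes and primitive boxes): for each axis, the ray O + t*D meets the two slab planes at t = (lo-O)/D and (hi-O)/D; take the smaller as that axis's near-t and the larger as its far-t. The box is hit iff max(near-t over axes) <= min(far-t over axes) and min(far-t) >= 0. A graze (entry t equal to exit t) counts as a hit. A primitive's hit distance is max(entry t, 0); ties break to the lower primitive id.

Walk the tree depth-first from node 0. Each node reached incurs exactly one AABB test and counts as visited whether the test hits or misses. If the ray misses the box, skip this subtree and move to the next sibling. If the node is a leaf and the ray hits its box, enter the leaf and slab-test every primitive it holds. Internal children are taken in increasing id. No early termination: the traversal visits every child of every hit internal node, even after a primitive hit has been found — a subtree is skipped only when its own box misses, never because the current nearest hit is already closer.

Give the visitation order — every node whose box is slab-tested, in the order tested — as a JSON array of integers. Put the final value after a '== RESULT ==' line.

Walk:
N0 x:[31/2,69/2] y:[53/2,93/2] z:[0,40] -> hit [53/2,69/2], descend [6, 7]
  N6 x:[16,69/2] y:[53/2,81/2] z:[0,34] -> hit [53/2,34], descend [2, 3]
    N2 x:[35/2,69/2] y:[67/2,81/2] z:[0,9] -> miss, prune
    N3 x:[16,57/2] y:[53/2,79/2] z:[17,34] -> hit [53/2,57/2], descend [1, 8]
      N1 x:[51/2,57/2] y:[53/2,30] z:[17,34] -> hit [53/2,57/2] leaf, test {P8@t=28, P11(miss)}
      N8 x:[16,23] y:[75/2,79/2] z:[17,28] -> miss, prune
  N7 x:[31/2,65/2] y:[73/2,93/2] z:[30,40] -> miss, prune

order=[0, 6, 2, 3, 1, 8, 7]  |boxes|=7  |leaves|=1  hit=P8

== RESULT ==
[0, 6, 2, 3, 1, 8, 7]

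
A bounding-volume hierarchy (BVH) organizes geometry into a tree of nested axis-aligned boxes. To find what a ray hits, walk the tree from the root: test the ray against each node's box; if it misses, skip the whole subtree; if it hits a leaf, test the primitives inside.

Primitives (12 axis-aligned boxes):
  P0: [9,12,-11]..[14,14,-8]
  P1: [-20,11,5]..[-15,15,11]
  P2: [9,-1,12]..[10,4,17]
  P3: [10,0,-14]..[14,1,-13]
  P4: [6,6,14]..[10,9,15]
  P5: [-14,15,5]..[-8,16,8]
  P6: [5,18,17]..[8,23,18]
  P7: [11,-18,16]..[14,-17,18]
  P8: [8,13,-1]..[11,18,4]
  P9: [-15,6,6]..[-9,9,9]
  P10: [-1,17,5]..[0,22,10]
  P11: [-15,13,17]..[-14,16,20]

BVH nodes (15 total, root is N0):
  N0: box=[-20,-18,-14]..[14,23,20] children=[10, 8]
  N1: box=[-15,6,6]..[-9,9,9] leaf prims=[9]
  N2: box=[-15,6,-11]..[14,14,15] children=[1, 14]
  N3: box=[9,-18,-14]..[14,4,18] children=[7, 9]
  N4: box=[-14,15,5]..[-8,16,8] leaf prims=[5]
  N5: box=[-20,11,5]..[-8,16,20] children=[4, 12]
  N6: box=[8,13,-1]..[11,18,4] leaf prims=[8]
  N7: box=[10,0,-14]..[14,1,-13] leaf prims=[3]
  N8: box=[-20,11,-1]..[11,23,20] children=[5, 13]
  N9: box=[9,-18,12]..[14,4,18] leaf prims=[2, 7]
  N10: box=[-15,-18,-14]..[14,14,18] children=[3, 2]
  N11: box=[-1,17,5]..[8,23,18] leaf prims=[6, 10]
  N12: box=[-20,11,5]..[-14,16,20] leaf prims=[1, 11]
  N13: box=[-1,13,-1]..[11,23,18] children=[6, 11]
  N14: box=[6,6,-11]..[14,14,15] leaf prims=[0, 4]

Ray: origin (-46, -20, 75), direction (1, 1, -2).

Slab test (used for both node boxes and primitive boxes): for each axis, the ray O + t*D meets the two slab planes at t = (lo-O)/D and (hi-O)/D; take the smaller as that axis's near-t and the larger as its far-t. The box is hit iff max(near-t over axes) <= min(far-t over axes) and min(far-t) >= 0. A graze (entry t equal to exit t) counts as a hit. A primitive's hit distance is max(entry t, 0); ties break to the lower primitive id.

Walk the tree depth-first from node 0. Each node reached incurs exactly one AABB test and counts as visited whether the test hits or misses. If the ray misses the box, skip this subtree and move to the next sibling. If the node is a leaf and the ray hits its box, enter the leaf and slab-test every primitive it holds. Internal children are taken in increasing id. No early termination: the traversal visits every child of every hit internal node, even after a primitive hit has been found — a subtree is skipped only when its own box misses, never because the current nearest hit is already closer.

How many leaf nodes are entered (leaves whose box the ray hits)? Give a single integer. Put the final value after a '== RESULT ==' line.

Trace the traversal:
N0 x:[26,60] y:[2,43] z:[55/2,89/2] -> hit [55/2,43], descend [8, 10]
  N8 x:[26,57] y:[31,43] z:[55/2,38] -> hit [31,38], descend [5, 13]
    N5 x:[26,38] y:[31,36] z:[55/2,35] -> hit [31,35], descend [4, 12]
      N4 x:[32,38] y:[35,36] z:[67/2,35] -> hit [35,35] leaf, test {P5@t=35}
      N12 x:[26,32] y:[31,36] z:[55/2,35] -> hit [31,32] leaf, test {P1(miss), P11(miss)}
    N13 x:[45,57] y:[33,43] z:[57/2,38] -> miss, prune
  N10 x:[31,60] y:[2,34] z:[57/2,89/2] -> hit [31,34], descend [2, 3]
    N2 x:[31,60] y:[26,34] z:[30,43] -> hit [31,34], descend [1, 14]
      N1 x:[31,37] y:[26,29] z:[33,69/2] -> miss, prune
      N14 x:[52,60] y:[26,34] z:[30,43] -> miss, prune
    N3 x:[55,60] y:[2,24] z:[57/2,89/2] -> miss, prune

order=[0, 8, 5, 4, 12, 13, 10, 2, 1, 14, 3]  |boxes|=11  |leaves|=2  hit=P5

== RESULT ==
2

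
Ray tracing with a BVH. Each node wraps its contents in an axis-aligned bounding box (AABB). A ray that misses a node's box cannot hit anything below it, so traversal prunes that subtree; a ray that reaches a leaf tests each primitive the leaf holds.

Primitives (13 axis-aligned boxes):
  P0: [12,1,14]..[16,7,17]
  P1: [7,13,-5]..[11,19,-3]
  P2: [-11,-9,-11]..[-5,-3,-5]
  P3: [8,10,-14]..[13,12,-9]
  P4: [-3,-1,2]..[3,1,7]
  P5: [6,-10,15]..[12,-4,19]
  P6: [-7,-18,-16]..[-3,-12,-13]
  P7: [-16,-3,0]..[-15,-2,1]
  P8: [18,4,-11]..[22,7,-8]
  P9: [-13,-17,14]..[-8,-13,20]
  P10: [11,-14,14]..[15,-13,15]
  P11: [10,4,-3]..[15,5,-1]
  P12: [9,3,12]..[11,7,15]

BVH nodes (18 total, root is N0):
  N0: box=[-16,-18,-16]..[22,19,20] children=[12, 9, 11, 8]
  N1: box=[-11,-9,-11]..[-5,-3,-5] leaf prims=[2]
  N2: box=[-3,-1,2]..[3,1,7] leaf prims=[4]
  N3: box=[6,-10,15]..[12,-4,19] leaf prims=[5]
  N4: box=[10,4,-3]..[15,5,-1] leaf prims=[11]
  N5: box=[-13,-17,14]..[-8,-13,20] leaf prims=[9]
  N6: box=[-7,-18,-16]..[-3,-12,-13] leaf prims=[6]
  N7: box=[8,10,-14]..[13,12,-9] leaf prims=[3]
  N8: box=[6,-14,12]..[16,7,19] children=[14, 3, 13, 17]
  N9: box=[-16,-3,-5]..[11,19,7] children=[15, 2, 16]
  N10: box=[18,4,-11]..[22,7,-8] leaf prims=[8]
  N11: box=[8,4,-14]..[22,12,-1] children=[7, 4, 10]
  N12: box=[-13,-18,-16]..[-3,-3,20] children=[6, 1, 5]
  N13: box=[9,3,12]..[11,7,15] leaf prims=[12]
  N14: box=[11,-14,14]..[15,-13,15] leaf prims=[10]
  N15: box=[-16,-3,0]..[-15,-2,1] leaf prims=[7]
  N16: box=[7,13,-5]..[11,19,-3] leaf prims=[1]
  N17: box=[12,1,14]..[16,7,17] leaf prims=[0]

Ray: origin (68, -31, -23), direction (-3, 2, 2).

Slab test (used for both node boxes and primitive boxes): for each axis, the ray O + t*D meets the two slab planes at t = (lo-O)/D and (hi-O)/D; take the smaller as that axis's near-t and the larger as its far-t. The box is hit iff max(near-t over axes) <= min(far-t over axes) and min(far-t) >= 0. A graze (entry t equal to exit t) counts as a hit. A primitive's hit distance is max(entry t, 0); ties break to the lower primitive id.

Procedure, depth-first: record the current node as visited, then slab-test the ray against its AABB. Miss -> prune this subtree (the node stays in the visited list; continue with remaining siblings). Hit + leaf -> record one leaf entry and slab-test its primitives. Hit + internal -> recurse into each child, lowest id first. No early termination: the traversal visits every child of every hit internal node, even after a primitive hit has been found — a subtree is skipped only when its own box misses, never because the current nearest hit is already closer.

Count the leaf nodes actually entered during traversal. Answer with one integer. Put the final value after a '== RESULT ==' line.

Walk:
N0 x:[46/3,28] y:[13/2,25] z:[7/2,43/2] -> hit [46/3,43/2], descend [8, 9, 11, 12]
  N8 x:[52/3,62/3] y:[17/2,19] z:[35/2,21] -> hit [35/2,19], descend [3, 13, 14, 17]
    N3 x:[56/3,62/3] y:[21/2,27/2] z:[19,21] -> miss, prune
    N13 x:[19,59/3] y:[17,19] z:[35/2,19] -> hit [19,19] leaf, test {P12@t=19}
    N14 x:[53/3,19] y:[17/2,9] z:[37/2,19] -> miss, prune
    N17 x:[52/3,56/3] y:[16,19] z:[37/2,20] -> hit [37/2,56/3] leaf, test {P0@t=37/2}
  N9 x:[19,28] y:[14,25] z:[9,15] -> miss, prune
  N11 x:[46/3,20] y:[35/2,43/2] z:[9/2,11] -> miss, prune
  N12 x:[71/3,27] y:[13/2,14] z:[7/2,43/2] -> miss, prune

Visited [0, 8, 3, 13, 14, 17, 9, 11, 12]. Tests: 9 box, 2 leaf. Nearest: P0.

== RESULT ==
2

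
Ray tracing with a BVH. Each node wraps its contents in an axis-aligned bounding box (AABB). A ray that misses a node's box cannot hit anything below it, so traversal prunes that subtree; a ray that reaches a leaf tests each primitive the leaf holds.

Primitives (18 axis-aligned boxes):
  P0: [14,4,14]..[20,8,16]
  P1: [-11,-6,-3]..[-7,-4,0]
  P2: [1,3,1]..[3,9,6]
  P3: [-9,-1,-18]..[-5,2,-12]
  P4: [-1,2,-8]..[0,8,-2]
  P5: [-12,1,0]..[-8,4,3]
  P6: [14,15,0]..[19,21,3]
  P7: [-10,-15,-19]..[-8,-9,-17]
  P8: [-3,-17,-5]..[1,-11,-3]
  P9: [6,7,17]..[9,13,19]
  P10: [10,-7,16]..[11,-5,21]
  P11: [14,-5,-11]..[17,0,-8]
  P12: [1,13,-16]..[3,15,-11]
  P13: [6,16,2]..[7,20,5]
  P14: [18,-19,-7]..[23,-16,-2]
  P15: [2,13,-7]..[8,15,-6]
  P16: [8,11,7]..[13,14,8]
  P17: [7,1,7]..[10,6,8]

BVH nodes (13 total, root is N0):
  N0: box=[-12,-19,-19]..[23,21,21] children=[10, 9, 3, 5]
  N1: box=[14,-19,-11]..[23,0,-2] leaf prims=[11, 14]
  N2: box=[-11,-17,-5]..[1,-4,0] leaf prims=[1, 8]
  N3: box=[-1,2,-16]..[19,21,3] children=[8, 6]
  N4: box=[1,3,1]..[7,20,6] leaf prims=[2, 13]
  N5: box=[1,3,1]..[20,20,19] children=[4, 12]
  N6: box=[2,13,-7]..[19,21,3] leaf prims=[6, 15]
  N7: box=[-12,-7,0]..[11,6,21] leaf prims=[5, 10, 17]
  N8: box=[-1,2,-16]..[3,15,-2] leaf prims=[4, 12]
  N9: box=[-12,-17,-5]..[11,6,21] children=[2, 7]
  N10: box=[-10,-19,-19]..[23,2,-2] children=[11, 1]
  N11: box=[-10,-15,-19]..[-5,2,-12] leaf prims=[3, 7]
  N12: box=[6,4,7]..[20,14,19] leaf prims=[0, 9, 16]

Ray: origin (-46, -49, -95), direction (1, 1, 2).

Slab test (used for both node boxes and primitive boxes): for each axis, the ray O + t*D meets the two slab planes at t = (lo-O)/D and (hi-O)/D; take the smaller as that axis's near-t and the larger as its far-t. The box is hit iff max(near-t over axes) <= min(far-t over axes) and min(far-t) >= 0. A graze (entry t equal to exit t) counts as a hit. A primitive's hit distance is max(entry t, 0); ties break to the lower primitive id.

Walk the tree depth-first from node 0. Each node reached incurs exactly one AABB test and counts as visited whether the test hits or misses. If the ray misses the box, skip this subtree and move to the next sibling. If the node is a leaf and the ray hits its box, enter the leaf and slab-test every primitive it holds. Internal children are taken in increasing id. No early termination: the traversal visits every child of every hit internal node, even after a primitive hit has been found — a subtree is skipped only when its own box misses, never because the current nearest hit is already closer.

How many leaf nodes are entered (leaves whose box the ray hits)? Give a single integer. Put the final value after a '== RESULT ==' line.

Traverse from the root:
N0 x:[34,69] y:[30,70] z:[38,58] -> hit [38,58], descend [3, 5, 9, 10]
  N3 x:[45,65] y:[51,70] z:[79/2,49] -> miss, prune
  N5 x:[47,66] y:[52,69] z:[48,57] -> hit [52,57], descend [4, 12]
    N4 x:[47,53] y:[52,69] z:[48,101/2] -> miss, prune
    N12 x:[52,66] y:[53,63] z:[51,57] -> hit [53,57] leaf, test {P0(miss), P9(miss), P16(miss)}
  N9 x:[34,57] y:[32,55] z:[45,58] -> hit [45,55], descend [2, 7]
    N2 x:[35,47] y:[32,45] z:[45,95/2] -> hit [45,45] leaf, test {P1(miss), P8(miss)}
    N7 x:[34,57] y:[42,55] z:[95/2,58] -> hit [95/2,55] leaf, test {P5(miss), P10(miss), P17(miss)}
  N10 x:[36,69] y:[30,51] z:[38,93/2] -> hit [38,93/2], descend [1, 11]
    N1 x:[60,69] y:[30,49] z:[42,93/2] -> miss, prune
    N11 x:[36,41] y:[34,51] z:[38,83/2] -> hit [38,41] leaf, test {P3(miss), P7@t=38}

Visited [0, 3, 5, 4, 12, 9, 2, 7, 10, 1, 11]. Tests: 11 box, 4 leaf. Nearest: P7.

== RESULT ==
4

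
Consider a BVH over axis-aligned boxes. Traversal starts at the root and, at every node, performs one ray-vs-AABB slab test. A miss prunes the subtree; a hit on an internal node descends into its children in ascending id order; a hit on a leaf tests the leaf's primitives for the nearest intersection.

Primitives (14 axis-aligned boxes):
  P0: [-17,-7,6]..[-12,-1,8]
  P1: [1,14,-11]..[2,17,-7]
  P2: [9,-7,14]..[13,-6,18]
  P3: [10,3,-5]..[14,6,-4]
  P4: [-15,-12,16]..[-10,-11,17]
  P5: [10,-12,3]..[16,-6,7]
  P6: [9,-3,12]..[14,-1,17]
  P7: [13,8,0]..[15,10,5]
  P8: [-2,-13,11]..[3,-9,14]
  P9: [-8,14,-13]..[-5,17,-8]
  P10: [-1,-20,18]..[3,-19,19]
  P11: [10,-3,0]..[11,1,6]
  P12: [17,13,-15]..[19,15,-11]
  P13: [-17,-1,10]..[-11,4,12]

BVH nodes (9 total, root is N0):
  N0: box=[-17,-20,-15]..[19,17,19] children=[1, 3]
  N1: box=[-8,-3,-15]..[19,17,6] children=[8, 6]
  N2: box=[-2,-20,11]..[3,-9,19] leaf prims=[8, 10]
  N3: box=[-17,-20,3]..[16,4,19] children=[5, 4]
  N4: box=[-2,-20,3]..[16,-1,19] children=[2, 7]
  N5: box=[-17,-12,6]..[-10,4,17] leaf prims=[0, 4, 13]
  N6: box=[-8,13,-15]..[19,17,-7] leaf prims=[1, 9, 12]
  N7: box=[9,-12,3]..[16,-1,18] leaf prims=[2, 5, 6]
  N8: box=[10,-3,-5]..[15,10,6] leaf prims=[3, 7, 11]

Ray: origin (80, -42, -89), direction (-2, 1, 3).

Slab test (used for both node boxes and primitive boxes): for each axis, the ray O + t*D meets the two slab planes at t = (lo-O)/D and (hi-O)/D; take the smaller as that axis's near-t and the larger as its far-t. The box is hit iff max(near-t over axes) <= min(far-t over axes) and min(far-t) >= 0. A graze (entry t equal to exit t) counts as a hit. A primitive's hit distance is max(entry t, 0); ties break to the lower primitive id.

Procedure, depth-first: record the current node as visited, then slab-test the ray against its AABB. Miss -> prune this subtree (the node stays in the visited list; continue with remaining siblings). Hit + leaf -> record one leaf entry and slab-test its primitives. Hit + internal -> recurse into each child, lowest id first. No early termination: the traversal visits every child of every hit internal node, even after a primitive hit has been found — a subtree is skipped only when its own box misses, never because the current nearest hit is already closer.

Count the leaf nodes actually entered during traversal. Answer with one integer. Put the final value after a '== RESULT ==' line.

Trace the traversal:
N0 x:[61/2,97/2] y:[22,59] z:[74/3,36] -> hit [61/2,36], descend [1, 3]
  N1 x:[61/2,44] y:[39,59] z:[74/3,95/3] -> miss, prune
  N3 x:[32,97/2] y:[22,46] z:[92/3,36] -> hit [32,36], descend [4, 5]
    N4 x:[32,41] y:[22,41] z:[92/3,36] -> hit [32,36], descend [2, 7]
      N2 x:[77/2,41] y:[22,33] z:[100/3,36] -> miss, prune
      N7 x:[32,71/2] y:[30,41] z:[92/3,107/3] -> hit [32,71/2] leaf, test {P2@t=35, P5@t=32, P6(miss)}
    N5 x:[45,97/2] y:[30,46] z:[95/3,106/3] -> miss, prune

Visited [0, 1, 3, 4, 2, 7, 5]. Tests: 7 box, 1 leaf. Nearest: P5.

== RESULT ==
1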